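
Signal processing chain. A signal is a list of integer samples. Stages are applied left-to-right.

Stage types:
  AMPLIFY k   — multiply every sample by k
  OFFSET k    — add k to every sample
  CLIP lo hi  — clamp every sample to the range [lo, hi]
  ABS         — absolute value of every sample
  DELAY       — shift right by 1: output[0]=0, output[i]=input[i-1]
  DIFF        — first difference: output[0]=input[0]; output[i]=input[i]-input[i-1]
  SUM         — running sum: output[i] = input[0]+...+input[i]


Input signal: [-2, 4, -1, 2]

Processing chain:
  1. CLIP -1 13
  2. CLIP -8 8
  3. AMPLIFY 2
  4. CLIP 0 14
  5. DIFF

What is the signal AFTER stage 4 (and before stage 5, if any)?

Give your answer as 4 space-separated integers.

Input: [-2, 4, -1, 2]
Stage 1 (CLIP -1 13): clip(-2,-1,13)=-1, clip(4,-1,13)=4, clip(-1,-1,13)=-1, clip(2,-1,13)=2 -> [-1, 4, -1, 2]
Stage 2 (CLIP -8 8): clip(-1,-8,8)=-1, clip(4,-8,8)=4, clip(-1,-8,8)=-1, clip(2,-8,8)=2 -> [-1, 4, -1, 2]
Stage 3 (AMPLIFY 2): -1*2=-2, 4*2=8, -1*2=-2, 2*2=4 -> [-2, 8, -2, 4]
Stage 4 (CLIP 0 14): clip(-2,0,14)=0, clip(8,0,14)=8, clip(-2,0,14)=0, clip(4,0,14)=4 -> [0, 8, 0, 4]

Answer: 0 8 0 4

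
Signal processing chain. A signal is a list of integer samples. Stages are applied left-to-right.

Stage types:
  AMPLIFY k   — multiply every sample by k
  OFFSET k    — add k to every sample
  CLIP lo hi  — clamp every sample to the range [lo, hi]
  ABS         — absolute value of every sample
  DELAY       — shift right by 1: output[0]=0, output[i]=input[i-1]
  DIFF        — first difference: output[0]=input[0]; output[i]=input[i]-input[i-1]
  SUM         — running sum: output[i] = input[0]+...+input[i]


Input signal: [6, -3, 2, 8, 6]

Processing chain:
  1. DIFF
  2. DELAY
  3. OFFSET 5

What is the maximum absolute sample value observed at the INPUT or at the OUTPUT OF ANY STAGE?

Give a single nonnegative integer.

Answer: 11

Derivation:
Input: [6, -3, 2, 8, 6] (max |s|=8)
Stage 1 (DIFF): s[0]=6, -3-6=-9, 2--3=5, 8-2=6, 6-8=-2 -> [6, -9, 5, 6, -2] (max |s|=9)
Stage 2 (DELAY): [0, 6, -9, 5, 6] = [0, 6, -9, 5, 6] -> [0, 6, -9, 5, 6] (max |s|=9)
Stage 3 (OFFSET 5): 0+5=5, 6+5=11, -9+5=-4, 5+5=10, 6+5=11 -> [5, 11, -4, 10, 11] (max |s|=11)
Overall max amplitude: 11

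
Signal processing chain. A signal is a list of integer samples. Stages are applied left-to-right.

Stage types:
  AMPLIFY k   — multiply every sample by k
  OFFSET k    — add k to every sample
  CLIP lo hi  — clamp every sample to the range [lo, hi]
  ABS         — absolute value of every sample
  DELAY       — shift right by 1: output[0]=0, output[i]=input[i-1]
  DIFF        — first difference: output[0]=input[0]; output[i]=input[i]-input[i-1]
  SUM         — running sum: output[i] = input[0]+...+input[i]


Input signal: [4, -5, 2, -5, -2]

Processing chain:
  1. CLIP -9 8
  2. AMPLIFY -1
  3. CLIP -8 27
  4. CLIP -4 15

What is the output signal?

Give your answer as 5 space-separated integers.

Input: [4, -5, 2, -5, -2]
Stage 1 (CLIP -9 8): clip(4,-9,8)=4, clip(-5,-9,8)=-5, clip(2,-9,8)=2, clip(-5,-9,8)=-5, clip(-2,-9,8)=-2 -> [4, -5, 2, -5, -2]
Stage 2 (AMPLIFY -1): 4*-1=-4, -5*-1=5, 2*-1=-2, -5*-1=5, -2*-1=2 -> [-4, 5, -2, 5, 2]
Stage 3 (CLIP -8 27): clip(-4,-8,27)=-4, clip(5,-8,27)=5, clip(-2,-8,27)=-2, clip(5,-8,27)=5, clip(2,-8,27)=2 -> [-4, 5, -2, 5, 2]
Stage 4 (CLIP -4 15): clip(-4,-4,15)=-4, clip(5,-4,15)=5, clip(-2,-4,15)=-2, clip(5,-4,15)=5, clip(2,-4,15)=2 -> [-4, 5, -2, 5, 2]

Answer: -4 5 -2 5 2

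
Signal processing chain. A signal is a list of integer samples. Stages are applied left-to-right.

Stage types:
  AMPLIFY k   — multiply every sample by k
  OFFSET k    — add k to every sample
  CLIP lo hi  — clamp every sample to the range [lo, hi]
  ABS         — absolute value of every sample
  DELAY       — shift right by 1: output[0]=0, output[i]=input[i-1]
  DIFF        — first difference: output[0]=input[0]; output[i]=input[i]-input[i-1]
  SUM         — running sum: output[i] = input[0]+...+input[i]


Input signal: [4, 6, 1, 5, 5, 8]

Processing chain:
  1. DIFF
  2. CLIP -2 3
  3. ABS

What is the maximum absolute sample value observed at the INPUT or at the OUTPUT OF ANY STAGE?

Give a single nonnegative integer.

Input: [4, 6, 1, 5, 5, 8] (max |s|=8)
Stage 1 (DIFF): s[0]=4, 6-4=2, 1-6=-5, 5-1=4, 5-5=0, 8-5=3 -> [4, 2, -5, 4, 0, 3] (max |s|=5)
Stage 2 (CLIP -2 3): clip(4,-2,3)=3, clip(2,-2,3)=2, clip(-5,-2,3)=-2, clip(4,-2,3)=3, clip(0,-2,3)=0, clip(3,-2,3)=3 -> [3, 2, -2, 3, 0, 3] (max |s|=3)
Stage 3 (ABS): |3|=3, |2|=2, |-2|=2, |3|=3, |0|=0, |3|=3 -> [3, 2, 2, 3, 0, 3] (max |s|=3)
Overall max amplitude: 8

Answer: 8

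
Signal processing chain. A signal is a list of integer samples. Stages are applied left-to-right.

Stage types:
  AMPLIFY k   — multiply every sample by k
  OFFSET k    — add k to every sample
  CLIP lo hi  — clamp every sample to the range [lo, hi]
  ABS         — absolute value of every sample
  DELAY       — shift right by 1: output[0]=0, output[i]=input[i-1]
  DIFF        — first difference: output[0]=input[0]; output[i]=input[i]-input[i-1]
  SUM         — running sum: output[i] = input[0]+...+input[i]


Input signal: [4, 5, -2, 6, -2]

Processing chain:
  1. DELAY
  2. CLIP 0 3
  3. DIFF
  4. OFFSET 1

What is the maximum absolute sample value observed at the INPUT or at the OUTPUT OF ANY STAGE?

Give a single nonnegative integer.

Answer: 6

Derivation:
Input: [4, 5, -2, 6, -2] (max |s|=6)
Stage 1 (DELAY): [0, 4, 5, -2, 6] = [0, 4, 5, -2, 6] -> [0, 4, 5, -2, 6] (max |s|=6)
Stage 2 (CLIP 0 3): clip(0,0,3)=0, clip(4,0,3)=3, clip(5,0,3)=3, clip(-2,0,3)=0, clip(6,0,3)=3 -> [0, 3, 3, 0, 3] (max |s|=3)
Stage 3 (DIFF): s[0]=0, 3-0=3, 3-3=0, 0-3=-3, 3-0=3 -> [0, 3, 0, -3, 3] (max |s|=3)
Stage 4 (OFFSET 1): 0+1=1, 3+1=4, 0+1=1, -3+1=-2, 3+1=4 -> [1, 4, 1, -2, 4] (max |s|=4)
Overall max amplitude: 6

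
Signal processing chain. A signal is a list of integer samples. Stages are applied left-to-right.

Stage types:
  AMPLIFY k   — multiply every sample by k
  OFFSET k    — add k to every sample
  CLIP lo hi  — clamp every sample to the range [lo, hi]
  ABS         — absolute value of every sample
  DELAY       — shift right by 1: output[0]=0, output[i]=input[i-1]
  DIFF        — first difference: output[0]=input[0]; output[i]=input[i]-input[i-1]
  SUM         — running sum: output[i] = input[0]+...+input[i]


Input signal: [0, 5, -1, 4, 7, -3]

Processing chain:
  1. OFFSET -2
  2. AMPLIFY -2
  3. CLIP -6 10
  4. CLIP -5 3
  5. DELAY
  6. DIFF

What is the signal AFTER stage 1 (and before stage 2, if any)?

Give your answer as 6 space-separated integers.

Answer: -2 3 -3 2 5 -5

Derivation:
Input: [0, 5, -1, 4, 7, -3]
Stage 1 (OFFSET -2): 0+-2=-2, 5+-2=3, -1+-2=-3, 4+-2=2, 7+-2=5, -3+-2=-5 -> [-2, 3, -3, 2, 5, -5]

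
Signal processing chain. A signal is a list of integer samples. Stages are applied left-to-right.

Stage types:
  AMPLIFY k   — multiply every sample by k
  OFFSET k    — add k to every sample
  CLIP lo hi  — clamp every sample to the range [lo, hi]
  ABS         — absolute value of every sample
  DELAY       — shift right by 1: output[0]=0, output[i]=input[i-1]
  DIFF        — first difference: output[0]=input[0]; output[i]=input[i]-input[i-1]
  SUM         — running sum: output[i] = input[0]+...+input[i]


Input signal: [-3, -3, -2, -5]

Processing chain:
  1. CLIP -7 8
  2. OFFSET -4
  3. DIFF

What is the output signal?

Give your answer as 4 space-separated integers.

Input: [-3, -3, -2, -5]
Stage 1 (CLIP -7 8): clip(-3,-7,8)=-3, clip(-3,-7,8)=-3, clip(-2,-7,8)=-2, clip(-5,-7,8)=-5 -> [-3, -3, -2, -5]
Stage 2 (OFFSET -4): -3+-4=-7, -3+-4=-7, -2+-4=-6, -5+-4=-9 -> [-7, -7, -6, -9]
Stage 3 (DIFF): s[0]=-7, -7--7=0, -6--7=1, -9--6=-3 -> [-7, 0, 1, -3]

Answer: -7 0 1 -3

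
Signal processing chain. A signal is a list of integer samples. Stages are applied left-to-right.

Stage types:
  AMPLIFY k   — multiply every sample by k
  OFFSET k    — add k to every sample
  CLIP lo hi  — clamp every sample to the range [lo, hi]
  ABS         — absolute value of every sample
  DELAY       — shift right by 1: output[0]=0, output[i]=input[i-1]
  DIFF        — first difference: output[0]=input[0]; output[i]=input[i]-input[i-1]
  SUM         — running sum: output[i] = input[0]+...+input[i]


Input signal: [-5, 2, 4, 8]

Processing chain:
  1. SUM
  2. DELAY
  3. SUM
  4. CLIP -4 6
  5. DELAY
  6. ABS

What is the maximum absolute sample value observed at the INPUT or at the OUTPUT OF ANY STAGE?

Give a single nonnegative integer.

Input: [-5, 2, 4, 8] (max |s|=8)
Stage 1 (SUM): sum[0..0]=-5, sum[0..1]=-3, sum[0..2]=1, sum[0..3]=9 -> [-5, -3, 1, 9] (max |s|=9)
Stage 2 (DELAY): [0, -5, -3, 1] = [0, -5, -3, 1] -> [0, -5, -3, 1] (max |s|=5)
Stage 3 (SUM): sum[0..0]=0, sum[0..1]=-5, sum[0..2]=-8, sum[0..3]=-7 -> [0, -5, -8, -7] (max |s|=8)
Stage 4 (CLIP -4 6): clip(0,-4,6)=0, clip(-5,-4,6)=-4, clip(-8,-4,6)=-4, clip(-7,-4,6)=-4 -> [0, -4, -4, -4] (max |s|=4)
Stage 5 (DELAY): [0, 0, -4, -4] = [0, 0, -4, -4] -> [0, 0, -4, -4] (max |s|=4)
Stage 6 (ABS): |0|=0, |0|=0, |-4|=4, |-4|=4 -> [0, 0, 4, 4] (max |s|=4)
Overall max amplitude: 9

Answer: 9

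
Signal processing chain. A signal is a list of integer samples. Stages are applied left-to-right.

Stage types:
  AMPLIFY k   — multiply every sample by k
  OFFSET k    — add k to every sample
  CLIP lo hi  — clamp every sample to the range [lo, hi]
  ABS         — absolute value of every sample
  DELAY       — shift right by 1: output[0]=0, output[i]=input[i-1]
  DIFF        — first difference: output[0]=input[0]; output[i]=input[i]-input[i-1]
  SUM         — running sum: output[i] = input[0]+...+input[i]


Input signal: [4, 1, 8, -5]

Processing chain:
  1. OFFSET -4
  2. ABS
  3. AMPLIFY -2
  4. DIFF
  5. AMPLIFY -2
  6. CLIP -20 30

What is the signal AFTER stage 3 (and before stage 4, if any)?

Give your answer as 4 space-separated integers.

Input: [4, 1, 8, -5]
Stage 1 (OFFSET -4): 4+-4=0, 1+-4=-3, 8+-4=4, -5+-4=-9 -> [0, -3, 4, -9]
Stage 2 (ABS): |0|=0, |-3|=3, |4|=4, |-9|=9 -> [0, 3, 4, 9]
Stage 3 (AMPLIFY -2): 0*-2=0, 3*-2=-6, 4*-2=-8, 9*-2=-18 -> [0, -6, -8, -18]

Answer: 0 -6 -8 -18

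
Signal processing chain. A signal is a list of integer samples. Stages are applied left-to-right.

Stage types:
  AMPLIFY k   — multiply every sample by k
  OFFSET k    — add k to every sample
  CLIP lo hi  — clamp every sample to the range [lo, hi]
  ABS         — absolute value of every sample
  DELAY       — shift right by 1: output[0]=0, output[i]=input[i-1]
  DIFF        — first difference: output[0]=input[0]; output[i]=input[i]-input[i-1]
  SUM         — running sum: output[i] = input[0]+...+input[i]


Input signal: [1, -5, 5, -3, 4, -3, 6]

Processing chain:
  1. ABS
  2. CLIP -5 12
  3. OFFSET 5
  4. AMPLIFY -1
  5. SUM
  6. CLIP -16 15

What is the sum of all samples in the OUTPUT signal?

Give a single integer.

Answer: -102

Derivation:
Input: [1, -5, 5, -3, 4, -3, 6]
Stage 1 (ABS): |1|=1, |-5|=5, |5|=5, |-3|=3, |4|=4, |-3|=3, |6|=6 -> [1, 5, 5, 3, 4, 3, 6]
Stage 2 (CLIP -5 12): clip(1,-5,12)=1, clip(5,-5,12)=5, clip(5,-5,12)=5, clip(3,-5,12)=3, clip(4,-5,12)=4, clip(3,-5,12)=3, clip(6,-5,12)=6 -> [1, 5, 5, 3, 4, 3, 6]
Stage 3 (OFFSET 5): 1+5=6, 5+5=10, 5+5=10, 3+5=8, 4+5=9, 3+5=8, 6+5=11 -> [6, 10, 10, 8, 9, 8, 11]
Stage 4 (AMPLIFY -1): 6*-1=-6, 10*-1=-10, 10*-1=-10, 8*-1=-8, 9*-1=-9, 8*-1=-8, 11*-1=-11 -> [-6, -10, -10, -8, -9, -8, -11]
Stage 5 (SUM): sum[0..0]=-6, sum[0..1]=-16, sum[0..2]=-26, sum[0..3]=-34, sum[0..4]=-43, sum[0..5]=-51, sum[0..6]=-62 -> [-6, -16, -26, -34, -43, -51, -62]
Stage 6 (CLIP -16 15): clip(-6,-16,15)=-6, clip(-16,-16,15)=-16, clip(-26,-16,15)=-16, clip(-34,-16,15)=-16, clip(-43,-16,15)=-16, clip(-51,-16,15)=-16, clip(-62,-16,15)=-16 -> [-6, -16, -16, -16, -16, -16, -16]
Output sum: -102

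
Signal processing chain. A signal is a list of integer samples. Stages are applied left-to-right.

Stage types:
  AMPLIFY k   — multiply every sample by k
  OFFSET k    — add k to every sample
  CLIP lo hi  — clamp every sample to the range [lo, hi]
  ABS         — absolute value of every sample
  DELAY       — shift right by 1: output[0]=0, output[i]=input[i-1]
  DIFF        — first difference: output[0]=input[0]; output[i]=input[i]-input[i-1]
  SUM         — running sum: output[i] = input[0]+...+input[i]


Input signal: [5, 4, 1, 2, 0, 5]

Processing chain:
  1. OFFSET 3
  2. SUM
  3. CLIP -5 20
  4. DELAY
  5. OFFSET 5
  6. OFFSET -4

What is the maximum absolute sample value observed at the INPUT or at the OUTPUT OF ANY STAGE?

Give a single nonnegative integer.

Input: [5, 4, 1, 2, 0, 5] (max |s|=5)
Stage 1 (OFFSET 3): 5+3=8, 4+3=7, 1+3=4, 2+3=5, 0+3=3, 5+3=8 -> [8, 7, 4, 5, 3, 8] (max |s|=8)
Stage 2 (SUM): sum[0..0]=8, sum[0..1]=15, sum[0..2]=19, sum[0..3]=24, sum[0..4]=27, sum[0..5]=35 -> [8, 15, 19, 24, 27, 35] (max |s|=35)
Stage 3 (CLIP -5 20): clip(8,-5,20)=8, clip(15,-5,20)=15, clip(19,-5,20)=19, clip(24,-5,20)=20, clip(27,-5,20)=20, clip(35,-5,20)=20 -> [8, 15, 19, 20, 20, 20] (max |s|=20)
Stage 4 (DELAY): [0, 8, 15, 19, 20, 20] = [0, 8, 15, 19, 20, 20] -> [0, 8, 15, 19, 20, 20] (max |s|=20)
Stage 5 (OFFSET 5): 0+5=5, 8+5=13, 15+5=20, 19+5=24, 20+5=25, 20+5=25 -> [5, 13, 20, 24, 25, 25] (max |s|=25)
Stage 6 (OFFSET -4): 5+-4=1, 13+-4=9, 20+-4=16, 24+-4=20, 25+-4=21, 25+-4=21 -> [1, 9, 16, 20, 21, 21] (max |s|=21)
Overall max amplitude: 35

Answer: 35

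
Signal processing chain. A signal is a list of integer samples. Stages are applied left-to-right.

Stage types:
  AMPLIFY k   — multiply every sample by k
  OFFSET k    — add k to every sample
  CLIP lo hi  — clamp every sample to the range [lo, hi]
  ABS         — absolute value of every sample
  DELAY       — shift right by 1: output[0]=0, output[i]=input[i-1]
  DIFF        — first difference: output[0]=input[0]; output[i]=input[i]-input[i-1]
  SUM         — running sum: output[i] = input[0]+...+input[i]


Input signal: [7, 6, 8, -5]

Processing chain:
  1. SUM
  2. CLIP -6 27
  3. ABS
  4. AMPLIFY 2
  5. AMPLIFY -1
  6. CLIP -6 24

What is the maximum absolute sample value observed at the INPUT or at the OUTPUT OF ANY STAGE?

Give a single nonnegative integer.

Answer: 42

Derivation:
Input: [7, 6, 8, -5] (max |s|=8)
Stage 1 (SUM): sum[0..0]=7, sum[0..1]=13, sum[0..2]=21, sum[0..3]=16 -> [7, 13, 21, 16] (max |s|=21)
Stage 2 (CLIP -6 27): clip(7,-6,27)=7, clip(13,-6,27)=13, clip(21,-6,27)=21, clip(16,-6,27)=16 -> [7, 13, 21, 16] (max |s|=21)
Stage 3 (ABS): |7|=7, |13|=13, |21|=21, |16|=16 -> [7, 13, 21, 16] (max |s|=21)
Stage 4 (AMPLIFY 2): 7*2=14, 13*2=26, 21*2=42, 16*2=32 -> [14, 26, 42, 32] (max |s|=42)
Stage 5 (AMPLIFY -1): 14*-1=-14, 26*-1=-26, 42*-1=-42, 32*-1=-32 -> [-14, -26, -42, -32] (max |s|=42)
Stage 6 (CLIP -6 24): clip(-14,-6,24)=-6, clip(-26,-6,24)=-6, clip(-42,-6,24)=-6, clip(-32,-6,24)=-6 -> [-6, -6, -6, -6] (max |s|=6)
Overall max amplitude: 42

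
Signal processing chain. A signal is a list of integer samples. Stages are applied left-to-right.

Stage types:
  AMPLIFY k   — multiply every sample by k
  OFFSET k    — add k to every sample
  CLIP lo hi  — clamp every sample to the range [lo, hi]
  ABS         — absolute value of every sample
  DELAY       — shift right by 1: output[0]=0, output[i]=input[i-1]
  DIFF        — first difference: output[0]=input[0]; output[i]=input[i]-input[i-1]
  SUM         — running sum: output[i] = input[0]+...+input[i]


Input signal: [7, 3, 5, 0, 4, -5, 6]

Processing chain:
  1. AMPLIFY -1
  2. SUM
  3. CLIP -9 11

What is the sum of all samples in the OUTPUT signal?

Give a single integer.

Input: [7, 3, 5, 0, 4, -5, 6]
Stage 1 (AMPLIFY -1): 7*-1=-7, 3*-1=-3, 5*-1=-5, 0*-1=0, 4*-1=-4, -5*-1=5, 6*-1=-6 -> [-7, -3, -5, 0, -4, 5, -6]
Stage 2 (SUM): sum[0..0]=-7, sum[0..1]=-10, sum[0..2]=-15, sum[0..3]=-15, sum[0..4]=-19, sum[0..5]=-14, sum[0..6]=-20 -> [-7, -10, -15, -15, -19, -14, -20]
Stage 3 (CLIP -9 11): clip(-7,-9,11)=-7, clip(-10,-9,11)=-9, clip(-15,-9,11)=-9, clip(-15,-9,11)=-9, clip(-19,-9,11)=-9, clip(-14,-9,11)=-9, clip(-20,-9,11)=-9 -> [-7, -9, -9, -9, -9, -9, -9]
Output sum: -61

Answer: -61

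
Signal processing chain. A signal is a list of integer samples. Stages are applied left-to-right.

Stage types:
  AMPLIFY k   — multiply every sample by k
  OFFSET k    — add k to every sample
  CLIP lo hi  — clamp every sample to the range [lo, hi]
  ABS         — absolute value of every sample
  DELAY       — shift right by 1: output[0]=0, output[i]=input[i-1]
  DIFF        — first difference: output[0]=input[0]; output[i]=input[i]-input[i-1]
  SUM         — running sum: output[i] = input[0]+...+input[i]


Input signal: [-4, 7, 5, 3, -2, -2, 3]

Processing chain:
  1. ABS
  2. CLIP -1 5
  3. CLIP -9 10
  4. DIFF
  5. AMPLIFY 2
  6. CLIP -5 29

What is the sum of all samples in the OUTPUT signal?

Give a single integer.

Answer: 6

Derivation:
Input: [-4, 7, 5, 3, -2, -2, 3]
Stage 1 (ABS): |-4|=4, |7|=7, |5|=5, |3|=3, |-2|=2, |-2|=2, |3|=3 -> [4, 7, 5, 3, 2, 2, 3]
Stage 2 (CLIP -1 5): clip(4,-1,5)=4, clip(7,-1,5)=5, clip(5,-1,5)=5, clip(3,-1,5)=3, clip(2,-1,5)=2, clip(2,-1,5)=2, clip(3,-1,5)=3 -> [4, 5, 5, 3, 2, 2, 3]
Stage 3 (CLIP -9 10): clip(4,-9,10)=4, clip(5,-9,10)=5, clip(5,-9,10)=5, clip(3,-9,10)=3, clip(2,-9,10)=2, clip(2,-9,10)=2, clip(3,-9,10)=3 -> [4, 5, 5, 3, 2, 2, 3]
Stage 4 (DIFF): s[0]=4, 5-4=1, 5-5=0, 3-5=-2, 2-3=-1, 2-2=0, 3-2=1 -> [4, 1, 0, -2, -1, 0, 1]
Stage 5 (AMPLIFY 2): 4*2=8, 1*2=2, 0*2=0, -2*2=-4, -1*2=-2, 0*2=0, 1*2=2 -> [8, 2, 0, -4, -2, 0, 2]
Stage 6 (CLIP -5 29): clip(8,-5,29)=8, clip(2,-5,29)=2, clip(0,-5,29)=0, clip(-4,-5,29)=-4, clip(-2,-5,29)=-2, clip(0,-5,29)=0, clip(2,-5,29)=2 -> [8, 2, 0, -4, -2, 0, 2]
Output sum: 6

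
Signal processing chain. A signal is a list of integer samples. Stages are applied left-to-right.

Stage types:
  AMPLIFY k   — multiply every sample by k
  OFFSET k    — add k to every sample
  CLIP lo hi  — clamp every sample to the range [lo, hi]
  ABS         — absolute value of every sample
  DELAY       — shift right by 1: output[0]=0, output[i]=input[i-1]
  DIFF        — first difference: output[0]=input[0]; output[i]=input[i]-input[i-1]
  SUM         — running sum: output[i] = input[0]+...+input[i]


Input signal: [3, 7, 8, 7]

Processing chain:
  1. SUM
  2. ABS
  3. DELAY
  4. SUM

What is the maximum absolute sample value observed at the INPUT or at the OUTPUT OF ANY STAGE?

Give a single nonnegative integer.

Answer: 31

Derivation:
Input: [3, 7, 8, 7] (max |s|=8)
Stage 1 (SUM): sum[0..0]=3, sum[0..1]=10, sum[0..2]=18, sum[0..3]=25 -> [3, 10, 18, 25] (max |s|=25)
Stage 2 (ABS): |3|=3, |10|=10, |18|=18, |25|=25 -> [3, 10, 18, 25] (max |s|=25)
Stage 3 (DELAY): [0, 3, 10, 18] = [0, 3, 10, 18] -> [0, 3, 10, 18] (max |s|=18)
Stage 4 (SUM): sum[0..0]=0, sum[0..1]=3, sum[0..2]=13, sum[0..3]=31 -> [0, 3, 13, 31] (max |s|=31)
Overall max amplitude: 31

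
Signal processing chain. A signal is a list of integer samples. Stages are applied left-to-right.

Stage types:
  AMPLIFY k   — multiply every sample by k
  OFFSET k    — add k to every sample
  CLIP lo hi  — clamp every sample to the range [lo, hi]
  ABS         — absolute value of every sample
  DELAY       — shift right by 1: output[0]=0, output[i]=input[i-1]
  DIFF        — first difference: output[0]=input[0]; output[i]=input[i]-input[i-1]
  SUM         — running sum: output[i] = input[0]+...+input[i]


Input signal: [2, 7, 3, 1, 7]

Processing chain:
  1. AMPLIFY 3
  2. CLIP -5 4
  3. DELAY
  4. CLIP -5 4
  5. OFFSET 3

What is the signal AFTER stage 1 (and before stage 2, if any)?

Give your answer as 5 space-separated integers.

Answer: 6 21 9 3 21

Derivation:
Input: [2, 7, 3, 1, 7]
Stage 1 (AMPLIFY 3): 2*3=6, 7*3=21, 3*3=9, 1*3=3, 7*3=21 -> [6, 21, 9, 3, 21]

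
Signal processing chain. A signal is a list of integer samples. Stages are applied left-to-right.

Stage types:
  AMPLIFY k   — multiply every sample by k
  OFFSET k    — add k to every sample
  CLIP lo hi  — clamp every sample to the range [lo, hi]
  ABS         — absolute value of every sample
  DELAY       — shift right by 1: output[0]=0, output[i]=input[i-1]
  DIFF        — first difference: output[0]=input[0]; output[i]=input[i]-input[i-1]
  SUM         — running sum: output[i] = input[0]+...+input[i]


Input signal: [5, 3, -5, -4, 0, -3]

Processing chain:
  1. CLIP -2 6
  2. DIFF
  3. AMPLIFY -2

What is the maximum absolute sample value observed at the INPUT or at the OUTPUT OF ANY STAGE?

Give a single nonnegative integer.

Answer: 10

Derivation:
Input: [5, 3, -5, -4, 0, -3] (max |s|=5)
Stage 1 (CLIP -2 6): clip(5,-2,6)=5, clip(3,-2,6)=3, clip(-5,-2,6)=-2, clip(-4,-2,6)=-2, clip(0,-2,6)=0, clip(-3,-2,6)=-2 -> [5, 3, -2, -2, 0, -2] (max |s|=5)
Stage 2 (DIFF): s[0]=5, 3-5=-2, -2-3=-5, -2--2=0, 0--2=2, -2-0=-2 -> [5, -2, -5, 0, 2, -2] (max |s|=5)
Stage 3 (AMPLIFY -2): 5*-2=-10, -2*-2=4, -5*-2=10, 0*-2=0, 2*-2=-4, -2*-2=4 -> [-10, 4, 10, 0, -4, 4] (max |s|=10)
Overall max amplitude: 10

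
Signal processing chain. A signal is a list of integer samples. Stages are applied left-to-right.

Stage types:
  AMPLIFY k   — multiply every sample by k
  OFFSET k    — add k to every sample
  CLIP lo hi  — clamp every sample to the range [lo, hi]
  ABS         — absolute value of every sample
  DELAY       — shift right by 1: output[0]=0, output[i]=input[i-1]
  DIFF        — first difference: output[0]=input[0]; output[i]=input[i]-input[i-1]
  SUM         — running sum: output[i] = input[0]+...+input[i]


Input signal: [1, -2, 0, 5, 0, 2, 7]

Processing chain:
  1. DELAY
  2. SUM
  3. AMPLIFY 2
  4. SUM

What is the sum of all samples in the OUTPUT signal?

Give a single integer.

Input: [1, -2, 0, 5, 0, 2, 7]
Stage 1 (DELAY): [0, 1, -2, 0, 5, 0, 2] = [0, 1, -2, 0, 5, 0, 2] -> [0, 1, -2, 0, 5, 0, 2]
Stage 2 (SUM): sum[0..0]=0, sum[0..1]=1, sum[0..2]=-1, sum[0..3]=-1, sum[0..4]=4, sum[0..5]=4, sum[0..6]=6 -> [0, 1, -1, -1, 4, 4, 6]
Stage 3 (AMPLIFY 2): 0*2=0, 1*2=2, -1*2=-2, -1*2=-2, 4*2=8, 4*2=8, 6*2=12 -> [0, 2, -2, -2, 8, 8, 12]
Stage 4 (SUM): sum[0..0]=0, sum[0..1]=2, sum[0..2]=0, sum[0..3]=-2, sum[0..4]=6, sum[0..5]=14, sum[0..6]=26 -> [0, 2, 0, -2, 6, 14, 26]
Output sum: 46

Answer: 46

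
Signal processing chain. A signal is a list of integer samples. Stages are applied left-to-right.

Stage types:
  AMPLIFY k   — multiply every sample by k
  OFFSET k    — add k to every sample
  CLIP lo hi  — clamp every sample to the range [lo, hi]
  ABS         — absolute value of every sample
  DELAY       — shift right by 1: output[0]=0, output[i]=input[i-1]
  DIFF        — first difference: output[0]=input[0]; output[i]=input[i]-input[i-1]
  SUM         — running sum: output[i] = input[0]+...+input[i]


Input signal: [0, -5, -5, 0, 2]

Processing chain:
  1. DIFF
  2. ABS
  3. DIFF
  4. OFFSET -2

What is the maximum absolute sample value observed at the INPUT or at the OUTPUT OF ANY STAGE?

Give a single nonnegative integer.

Answer: 7

Derivation:
Input: [0, -5, -5, 0, 2] (max |s|=5)
Stage 1 (DIFF): s[0]=0, -5-0=-5, -5--5=0, 0--5=5, 2-0=2 -> [0, -5, 0, 5, 2] (max |s|=5)
Stage 2 (ABS): |0|=0, |-5|=5, |0|=0, |5|=5, |2|=2 -> [0, 5, 0, 5, 2] (max |s|=5)
Stage 3 (DIFF): s[0]=0, 5-0=5, 0-5=-5, 5-0=5, 2-5=-3 -> [0, 5, -5, 5, -3] (max |s|=5)
Stage 4 (OFFSET -2): 0+-2=-2, 5+-2=3, -5+-2=-7, 5+-2=3, -3+-2=-5 -> [-2, 3, -7, 3, -5] (max |s|=7)
Overall max amplitude: 7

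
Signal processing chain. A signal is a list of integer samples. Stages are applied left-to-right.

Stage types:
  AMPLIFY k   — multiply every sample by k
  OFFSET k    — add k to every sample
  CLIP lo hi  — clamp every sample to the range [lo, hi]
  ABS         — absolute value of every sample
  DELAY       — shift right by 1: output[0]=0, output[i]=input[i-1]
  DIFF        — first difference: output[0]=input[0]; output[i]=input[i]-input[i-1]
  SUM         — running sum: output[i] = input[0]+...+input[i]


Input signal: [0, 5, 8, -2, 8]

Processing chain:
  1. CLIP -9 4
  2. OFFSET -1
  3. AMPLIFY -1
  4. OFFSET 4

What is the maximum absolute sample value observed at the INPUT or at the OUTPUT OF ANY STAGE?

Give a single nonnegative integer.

Answer: 8

Derivation:
Input: [0, 5, 8, -2, 8] (max |s|=8)
Stage 1 (CLIP -9 4): clip(0,-9,4)=0, clip(5,-9,4)=4, clip(8,-9,4)=4, clip(-2,-9,4)=-2, clip(8,-9,4)=4 -> [0, 4, 4, -2, 4] (max |s|=4)
Stage 2 (OFFSET -1): 0+-1=-1, 4+-1=3, 4+-1=3, -2+-1=-3, 4+-1=3 -> [-1, 3, 3, -3, 3] (max |s|=3)
Stage 3 (AMPLIFY -1): -1*-1=1, 3*-1=-3, 3*-1=-3, -3*-1=3, 3*-1=-3 -> [1, -3, -3, 3, -3] (max |s|=3)
Stage 4 (OFFSET 4): 1+4=5, -3+4=1, -3+4=1, 3+4=7, -3+4=1 -> [5, 1, 1, 7, 1] (max |s|=7)
Overall max amplitude: 8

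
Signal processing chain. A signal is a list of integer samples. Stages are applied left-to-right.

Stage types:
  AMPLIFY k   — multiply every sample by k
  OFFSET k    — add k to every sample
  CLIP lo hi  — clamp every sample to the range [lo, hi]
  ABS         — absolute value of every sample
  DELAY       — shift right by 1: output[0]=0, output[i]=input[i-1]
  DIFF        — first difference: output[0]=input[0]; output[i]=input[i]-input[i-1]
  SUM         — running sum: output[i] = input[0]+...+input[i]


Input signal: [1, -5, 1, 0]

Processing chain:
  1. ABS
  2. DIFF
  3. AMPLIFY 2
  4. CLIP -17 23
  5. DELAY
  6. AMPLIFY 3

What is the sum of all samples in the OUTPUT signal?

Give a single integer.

Answer: 6

Derivation:
Input: [1, -5, 1, 0]
Stage 1 (ABS): |1|=1, |-5|=5, |1|=1, |0|=0 -> [1, 5, 1, 0]
Stage 2 (DIFF): s[0]=1, 5-1=4, 1-5=-4, 0-1=-1 -> [1, 4, -4, -1]
Stage 3 (AMPLIFY 2): 1*2=2, 4*2=8, -4*2=-8, -1*2=-2 -> [2, 8, -8, -2]
Stage 4 (CLIP -17 23): clip(2,-17,23)=2, clip(8,-17,23)=8, clip(-8,-17,23)=-8, clip(-2,-17,23)=-2 -> [2, 8, -8, -2]
Stage 5 (DELAY): [0, 2, 8, -8] = [0, 2, 8, -8] -> [0, 2, 8, -8]
Stage 6 (AMPLIFY 3): 0*3=0, 2*3=6, 8*3=24, -8*3=-24 -> [0, 6, 24, -24]
Output sum: 6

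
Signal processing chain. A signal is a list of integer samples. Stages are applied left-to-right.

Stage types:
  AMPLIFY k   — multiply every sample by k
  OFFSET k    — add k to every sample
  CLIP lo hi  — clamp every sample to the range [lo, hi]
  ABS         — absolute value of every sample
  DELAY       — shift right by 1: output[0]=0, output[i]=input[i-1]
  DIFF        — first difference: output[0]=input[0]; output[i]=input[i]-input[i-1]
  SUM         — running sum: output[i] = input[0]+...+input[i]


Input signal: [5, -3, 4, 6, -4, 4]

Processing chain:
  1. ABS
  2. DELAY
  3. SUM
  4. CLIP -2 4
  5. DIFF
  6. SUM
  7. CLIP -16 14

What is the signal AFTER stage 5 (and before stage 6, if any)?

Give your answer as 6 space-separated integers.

Input: [5, -3, 4, 6, -4, 4]
Stage 1 (ABS): |5|=5, |-3|=3, |4|=4, |6|=6, |-4|=4, |4|=4 -> [5, 3, 4, 6, 4, 4]
Stage 2 (DELAY): [0, 5, 3, 4, 6, 4] = [0, 5, 3, 4, 6, 4] -> [0, 5, 3, 4, 6, 4]
Stage 3 (SUM): sum[0..0]=0, sum[0..1]=5, sum[0..2]=8, sum[0..3]=12, sum[0..4]=18, sum[0..5]=22 -> [0, 5, 8, 12, 18, 22]
Stage 4 (CLIP -2 4): clip(0,-2,4)=0, clip(5,-2,4)=4, clip(8,-2,4)=4, clip(12,-2,4)=4, clip(18,-2,4)=4, clip(22,-2,4)=4 -> [0, 4, 4, 4, 4, 4]
Stage 5 (DIFF): s[0]=0, 4-0=4, 4-4=0, 4-4=0, 4-4=0, 4-4=0 -> [0, 4, 0, 0, 0, 0]

Answer: 0 4 0 0 0 0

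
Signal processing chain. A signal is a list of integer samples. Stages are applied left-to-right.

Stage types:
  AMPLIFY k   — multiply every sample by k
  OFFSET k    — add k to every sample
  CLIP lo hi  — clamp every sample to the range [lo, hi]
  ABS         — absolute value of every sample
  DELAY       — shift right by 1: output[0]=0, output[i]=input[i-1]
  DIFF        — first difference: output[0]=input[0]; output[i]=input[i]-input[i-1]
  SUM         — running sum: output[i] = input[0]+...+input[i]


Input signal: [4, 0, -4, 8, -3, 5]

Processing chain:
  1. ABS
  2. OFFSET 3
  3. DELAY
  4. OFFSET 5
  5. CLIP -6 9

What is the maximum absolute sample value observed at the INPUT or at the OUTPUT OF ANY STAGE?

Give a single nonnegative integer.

Answer: 16

Derivation:
Input: [4, 0, -4, 8, -3, 5] (max |s|=8)
Stage 1 (ABS): |4|=4, |0|=0, |-4|=4, |8|=8, |-3|=3, |5|=5 -> [4, 0, 4, 8, 3, 5] (max |s|=8)
Stage 2 (OFFSET 3): 4+3=7, 0+3=3, 4+3=7, 8+3=11, 3+3=6, 5+3=8 -> [7, 3, 7, 11, 6, 8] (max |s|=11)
Stage 3 (DELAY): [0, 7, 3, 7, 11, 6] = [0, 7, 3, 7, 11, 6] -> [0, 7, 3, 7, 11, 6] (max |s|=11)
Stage 4 (OFFSET 5): 0+5=5, 7+5=12, 3+5=8, 7+5=12, 11+5=16, 6+5=11 -> [5, 12, 8, 12, 16, 11] (max |s|=16)
Stage 5 (CLIP -6 9): clip(5,-6,9)=5, clip(12,-6,9)=9, clip(8,-6,9)=8, clip(12,-6,9)=9, clip(16,-6,9)=9, clip(11,-6,9)=9 -> [5, 9, 8, 9, 9, 9] (max |s|=9)
Overall max amplitude: 16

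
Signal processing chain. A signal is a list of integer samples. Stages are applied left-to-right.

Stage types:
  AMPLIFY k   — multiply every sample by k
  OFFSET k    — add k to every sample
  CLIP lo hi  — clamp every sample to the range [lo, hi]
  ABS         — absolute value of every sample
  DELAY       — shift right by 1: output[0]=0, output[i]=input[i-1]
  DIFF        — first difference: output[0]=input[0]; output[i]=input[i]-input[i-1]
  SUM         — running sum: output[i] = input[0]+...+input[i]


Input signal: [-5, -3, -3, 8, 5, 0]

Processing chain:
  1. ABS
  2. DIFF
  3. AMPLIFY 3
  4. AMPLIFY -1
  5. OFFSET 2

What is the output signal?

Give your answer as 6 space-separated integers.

Answer: -13 8 2 -13 11 17

Derivation:
Input: [-5, -3, -3, 8, 5, 0]
Stage 1 (ABS): |-5|=5, |-3|=3, |-3|=3, |8|=8, |5|=5, |0|=0 -> [5, 3, 3, 8, 5, 0]
Stage 2 (DIFF): s[0]=5, 3-5=-2, 3-3=0, 8-3=5, 5-8=-3, 0-5=-5 -> [5, -2, 0, 5, -3, -5]
Stage 3 (AMPLIFY 3): 5*3=15, -2*3=-6, 0*3=0, 5*3=15, -3*3=-9, -5*3=-15 -> [15, -6, 0, 15, -9, -15]
Stage 4 (AMPLIFY -1): 15*-1=-15, -6*-1=6, 0*-1=0, 15*-1=-15, -9*-1=9, -15*-1=15 -> [-15, 6, 0, -15, 9, 15]
Stage 5 (OFFSET 2): -15+2=-13, 6+2=8, 0+2=2, -15+2=-13, 9+2=11, 15+2=17 -> [-13, 8, 2, -13, 11, 17]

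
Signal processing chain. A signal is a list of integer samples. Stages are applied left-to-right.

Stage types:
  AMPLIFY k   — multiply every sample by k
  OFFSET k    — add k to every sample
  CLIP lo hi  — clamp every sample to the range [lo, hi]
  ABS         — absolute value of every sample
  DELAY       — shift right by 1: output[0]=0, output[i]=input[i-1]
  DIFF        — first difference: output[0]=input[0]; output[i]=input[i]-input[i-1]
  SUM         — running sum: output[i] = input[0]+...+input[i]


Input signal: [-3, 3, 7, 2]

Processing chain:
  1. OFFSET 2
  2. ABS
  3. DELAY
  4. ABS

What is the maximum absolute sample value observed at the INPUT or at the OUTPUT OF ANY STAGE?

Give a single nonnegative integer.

Input: [-3, 3, 7, 2] (max |s|=7)
Stage 1 (OFFSET 2): -3+2=-1, 3+2=5, 7+2=9, 2+2=4 -> [-1, 5, 9, 4] (max |s|=9)
Stage 2 (ABS): |-1|=1, |5|=5, |9|=9, |4|=4 -> [1, 5, 9, 4] (max |s|=9)
Stage 3 (DELAY): [0, 1, 5, 9] = [0, 1, 5, 9] -> [0, 1, 5, 9] (max |s|=9)
Stage 4 (ABS): |0|=0, |1|=1, |5|=5, |9|=9 -> [0, 1, 5, 9] (max |s|=9)
Overall max amplitude: 9

Answer: 9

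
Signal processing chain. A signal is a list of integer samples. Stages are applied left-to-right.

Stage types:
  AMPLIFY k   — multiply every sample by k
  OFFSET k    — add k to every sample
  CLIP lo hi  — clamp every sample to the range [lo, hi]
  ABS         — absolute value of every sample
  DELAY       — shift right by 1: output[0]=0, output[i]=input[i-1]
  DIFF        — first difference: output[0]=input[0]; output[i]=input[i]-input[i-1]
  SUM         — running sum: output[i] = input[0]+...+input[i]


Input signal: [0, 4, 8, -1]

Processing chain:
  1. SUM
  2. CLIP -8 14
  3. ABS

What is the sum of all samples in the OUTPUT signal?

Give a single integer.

Input: [0, 4, 8, -1]
Stage 1 (SUM): sum[0..0]=0, sum[0..1]=4, sum[0..2]=12, sum[0..3]=11 -> [0, 4, 12, 11]
Stage 2 (CLIP -8 14): clip(0,-8,14)=0, clip(4,-8,14)=4, clip(12,-8,14)=12, clip(11,-8,14)=11 -> [0, 4, 12, 11]
Stage 3 (ABS): |0|=0, |4|=4, |12|=12, |11|=11 -> [0, 4, 12, 11]
Output sum: 27

Answer: 27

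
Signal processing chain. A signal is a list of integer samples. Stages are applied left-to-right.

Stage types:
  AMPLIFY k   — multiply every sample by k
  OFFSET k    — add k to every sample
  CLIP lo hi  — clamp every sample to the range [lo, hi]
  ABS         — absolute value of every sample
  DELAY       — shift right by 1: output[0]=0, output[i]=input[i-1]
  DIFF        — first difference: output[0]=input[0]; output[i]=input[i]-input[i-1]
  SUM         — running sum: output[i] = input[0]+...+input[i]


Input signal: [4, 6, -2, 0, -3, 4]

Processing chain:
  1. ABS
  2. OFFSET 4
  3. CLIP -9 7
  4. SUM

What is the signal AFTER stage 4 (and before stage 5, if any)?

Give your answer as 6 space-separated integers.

Input: [4, 6, -2, 0, -3, 4]
Stage 1 (ABS): |4|=4, |6|=6, |-2|=2, |0|=0, |-3|=3, |4|=4 -> [4, 6, 2, 0, 3, 4]
Stage 2 (OFFSET 4): 4+4=8, 6+4=10, 2+4=6, 0+4=4, 3+4=7, 4+4=8 -> [8, 10, 6, 4, 7, 8]
Stage 3 (CLIP -9 7): clip(8,-9,7)=7, clip(10,-9,7)=7, clip(6,-9,7)=6, clip(4,-9,7)=4, clip(7,-9,7)=7, clip(8,-9,7)=7 -> [7, 7, 6, 4, 7, 7]
Stage 4 (SUM): sum[0..0]=7, sum[0..1]=14, sum[0..2]=20, sum[0..3]=24, sum[0..4]=31, sum[0..5]=38 -> [7, 14, 20, 24, 31, 38]

Answer: 7 14 20 24 31 38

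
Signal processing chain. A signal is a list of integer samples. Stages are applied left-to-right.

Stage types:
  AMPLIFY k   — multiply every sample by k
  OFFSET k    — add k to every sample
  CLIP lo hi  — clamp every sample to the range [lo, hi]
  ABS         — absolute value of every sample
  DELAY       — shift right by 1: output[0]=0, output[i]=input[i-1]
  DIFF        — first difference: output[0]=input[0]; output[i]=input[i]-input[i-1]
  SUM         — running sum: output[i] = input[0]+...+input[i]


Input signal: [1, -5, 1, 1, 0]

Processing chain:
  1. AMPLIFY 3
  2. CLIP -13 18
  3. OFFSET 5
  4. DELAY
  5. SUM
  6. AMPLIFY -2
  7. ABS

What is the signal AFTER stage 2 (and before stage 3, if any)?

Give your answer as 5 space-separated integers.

Answer: 3 -13 3 3 0

Derivation:
Input: [1, -5, 1, 1, 0]
Stage 1 (AMPLIFY 3): 1*3=3, -5*3=-15, 1*3=3, 1*3=3, 0*3=0 -> [3, -15, 3, 3, 0]
Stage 2 (CLIP -13 18): clip(3,-13,18)=3, clip(-15,-13,18)=-13, clip(3,-13,18)=3, clip(3,-13,18)=3, clip(0,-13,18)=0 -> [3, -13, 3, 3, 0]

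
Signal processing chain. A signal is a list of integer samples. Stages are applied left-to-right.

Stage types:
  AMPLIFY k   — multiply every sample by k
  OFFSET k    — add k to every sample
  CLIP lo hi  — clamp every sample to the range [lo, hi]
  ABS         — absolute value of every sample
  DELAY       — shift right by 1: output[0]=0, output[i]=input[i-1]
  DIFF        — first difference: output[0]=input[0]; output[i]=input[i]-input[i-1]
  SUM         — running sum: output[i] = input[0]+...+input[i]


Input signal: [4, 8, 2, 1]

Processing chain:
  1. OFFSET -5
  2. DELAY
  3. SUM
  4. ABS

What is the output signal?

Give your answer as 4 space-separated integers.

Input: [4, 8, 2, 1]
Stage 1 (OFFSET -5): 4+-5=-1, 8+-5=3, 2+-5=-3, 1+-5=-4 -> [-1, 3, -3, -4]
Stage 2 (DELAY): [0, -1, 3, -3] = [0, -1, 3, -3] -> [0, -1, 3, -3]
Stage 3 (SUM): sum[0..0]=0, sum[0..1]=-1, sum[0..2]=2, sum[0..3]=-1 -> [0, -1, 2, -1]
Stage 4 (ABS): |0|=0, |-1|=1, |2|=2, |-1|=1 -> [0, 1, 2, 1]

Answer: 0 1 2 1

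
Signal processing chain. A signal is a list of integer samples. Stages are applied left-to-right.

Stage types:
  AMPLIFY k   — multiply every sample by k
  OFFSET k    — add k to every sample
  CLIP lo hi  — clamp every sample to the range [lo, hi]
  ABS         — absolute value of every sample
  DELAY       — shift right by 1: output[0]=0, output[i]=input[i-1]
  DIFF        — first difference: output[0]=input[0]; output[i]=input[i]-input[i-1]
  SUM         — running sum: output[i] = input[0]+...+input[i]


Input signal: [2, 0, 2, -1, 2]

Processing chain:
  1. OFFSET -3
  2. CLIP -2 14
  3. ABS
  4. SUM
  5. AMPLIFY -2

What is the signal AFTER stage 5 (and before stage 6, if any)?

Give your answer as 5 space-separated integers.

Answer: -2 -6 -8 -12 -14

Derivation:
Input: [2, 0, 2, -1, 2]
Stage 1 (OFFSET -3): 2+-3=-1, 0+-3=-3, 2+-3=-1, -1+-3=-4, 2+-3=-1 -> [-1, -3, -1, -4, -1]
Stage 2 (CLIP -2 14): clip(-1,-2,14)=-1, clip(-3,-2,14)=-2, clip(-1,-2,14)=-1, clip(-4,-2,14)=-2, clip(-1,-2,14)=-1 -> [-1, -2, -1, -2, -1]
Stage 3 (ABS): |-1|=1, |-2|=2, |-1|=1, |-2|=2, |-1|=1 -> [1, 2, 1, 2, 1]
Stage 4 (SUM): sum[0..0]=1, sum[0..1]=3, sum[0..2]=4, sum[0..3]=6, sum[0..4]=7 -> [1, 3, 4, 6, 7]
Stage 5 (AMPLIFY -2): 1*-2=-2, 3*-2=-6, 4*-2=-8, 6*-2=-12, 7*-2=-14 -> [-2, -6, -8, -12, -14]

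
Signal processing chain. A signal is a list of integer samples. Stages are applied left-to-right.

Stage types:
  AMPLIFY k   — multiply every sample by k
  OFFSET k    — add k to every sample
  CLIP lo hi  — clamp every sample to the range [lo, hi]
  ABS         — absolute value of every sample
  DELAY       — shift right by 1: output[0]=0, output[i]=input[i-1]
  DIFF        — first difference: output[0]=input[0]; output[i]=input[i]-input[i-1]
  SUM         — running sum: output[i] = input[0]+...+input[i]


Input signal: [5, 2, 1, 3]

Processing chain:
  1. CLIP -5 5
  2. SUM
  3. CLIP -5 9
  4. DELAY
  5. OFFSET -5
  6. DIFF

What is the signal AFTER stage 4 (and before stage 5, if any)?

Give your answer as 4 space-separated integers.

Answer: 0 5 7 8

Derivation:
Input: [5, 2, 1, 3]
Stage 1 (CLIP -5 5): clip(5,-5,5)=5, clip(2,-5,5)=2, clip(1,-5,5)=1, clip(3,-5,5)=3 -> [5, 2, 1, 3]
Stage 2 (SUM): sum[0..0]=5, sum[0..1]=7, sum[0..2]=8, sum[0..3]=11 -> [5, 7, 8, 11]
Stage 3 (CLIP -5 9): clip(5,-5,9)=5, clip(7,-5,9)=7, clip(8,-5,9)=8, clip(11,-5,9)=9 -> [5, 7, 8, 9]
Stage 4 (DELAY): [0, 5, 7, 8] = [0, 5, 7, 8] -> [0, 5, 7, 8]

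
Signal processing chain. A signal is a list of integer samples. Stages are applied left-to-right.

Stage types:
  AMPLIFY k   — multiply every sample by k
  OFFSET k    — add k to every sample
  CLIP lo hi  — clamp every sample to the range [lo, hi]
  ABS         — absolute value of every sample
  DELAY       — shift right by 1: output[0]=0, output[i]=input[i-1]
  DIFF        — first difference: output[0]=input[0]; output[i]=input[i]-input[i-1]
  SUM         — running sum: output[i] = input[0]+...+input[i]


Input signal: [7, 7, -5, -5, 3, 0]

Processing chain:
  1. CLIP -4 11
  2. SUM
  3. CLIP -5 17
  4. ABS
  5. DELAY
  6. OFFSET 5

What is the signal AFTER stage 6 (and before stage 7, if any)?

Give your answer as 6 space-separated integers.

Input: [7, 7, -5, -5, 3, 0]
Stage 1 (CLIP -4 11): clip(7,-4,11)=7, clip(7,-4,11)=7, clip(-5,-4,11)=-4, clip(-5,-4,11)=-4, clip(3,-4,11)=3, clip(0,-4,11)=0 -> [7, 7, -4, -4, 3, 0]
Stage 2 (SUM): sum[0..0]=7, sum[0..1]=14, sum[0..2]=10, sum[0..3]=6, sum[0..4]=9, sum[0..5]=9 -> [7, 14, 10, 6, 9, 9]
Stage 3 (CLIP -5 17): clip(7,-5,17)=7, clip(14,-5,17)=14, clip(10,-5,17)=10, clip(6,-5,17)=6, clip(9,-5,17)=9, clip(9,-5,17)=9 -> [7, 14, 10, 6, 9, 9]
Stage 4 (ABS): |7|=7, |14|=14, |10|=10, |6|=6, |9|=9, |9|=9 -> [7, 14, 10, 6, 9, 9]
Stage 5 (DELAY): [0, 7, 14, 10, 6, 9] = [0, 7, 14, 10, 6, 9] -> [0, 7, 14, 10, 6, 9]
Stage 6 (OFFSET 5): 0+5=5, 7+5=12, 14+5=19, 10+5=15, 6+5=11, 9+5=14 -> [5, 12, 19, 15, 11, 14]

Answer: 5 12 19 15 11 14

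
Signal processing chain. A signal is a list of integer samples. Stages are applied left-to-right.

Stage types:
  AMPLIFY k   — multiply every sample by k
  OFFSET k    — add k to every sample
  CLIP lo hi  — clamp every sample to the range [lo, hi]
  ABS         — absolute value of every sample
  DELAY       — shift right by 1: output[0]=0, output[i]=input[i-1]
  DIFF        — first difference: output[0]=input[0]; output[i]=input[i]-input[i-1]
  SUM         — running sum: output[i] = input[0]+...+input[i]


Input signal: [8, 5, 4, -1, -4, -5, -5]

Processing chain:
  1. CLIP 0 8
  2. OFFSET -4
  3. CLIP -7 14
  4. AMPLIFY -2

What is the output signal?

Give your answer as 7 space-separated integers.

Input: [8, 5, 4, -1, -4, -5, -5]
Stage 1 (CLIP 0 8): clip(8,0,8)=8, clip(5,0,8)=5, clip(4,0,8)=4, clip(-1,0,8)=0, clip(-4,0,8)=0, clip(-5,0,8)=0, clip(-5,0,8)=0 -> [8, 5, 4, 0, 0, 0, 0]
Stage 2 (OFFSET -4): 8+-4=4, 5+-4=1, 4+-4=0, 0+-4=-4, 0+-4=-4, 0+-4=-4, 0+-4=-4 -> [4, 1, 0, -4, -4, -4, -4]
Stage 3 (CLIP -7 14): clip(4,-7,14)=4, clip(1,-7,14)=1, clip(0,-7,14)=0, clip(-4,-7,14)=-4, clip(-4,-7,14)=-4, clip(-4,-7,14)=-4, clip(-4,-7,14)=-4 -> [4, 1, 0, -4, -4, -4, -4]
Stage 4 (AMPLIFY -2): 4*-2=-8, 1*-2=-2, 0*-2=0, -4*-2=8, -4*-2=8, -4*-2=8, -4*-2=8 -> [-8, -2, 0, 8, 8, 8, 8]

Answer: -8 -2 0 8 8 8 8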